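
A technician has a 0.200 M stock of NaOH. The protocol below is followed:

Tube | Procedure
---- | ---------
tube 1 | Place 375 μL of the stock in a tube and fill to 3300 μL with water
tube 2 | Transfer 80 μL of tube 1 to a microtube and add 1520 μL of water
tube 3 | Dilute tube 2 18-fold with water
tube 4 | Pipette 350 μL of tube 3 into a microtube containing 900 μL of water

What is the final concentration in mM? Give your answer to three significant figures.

Step 1: 375 μL brought to 3300 μL → factor 3300/375 = 8.8
Step 2: 80 μL + 1520 μL = 1600 μL total → factor 1600/80 = 20
Step 3: 18-fold → factor 18
Step 4: 350 μL + 900 μL = 1250 μL total → factor 1250/350 = 3.5714
Overall dilution factor = 8.8 × 20 × 18 × 3.5714 = 11314
Final = 0.200 M / 11314 = 1.768 × 10^-5 M = 0.0177 mM

0.0177 mM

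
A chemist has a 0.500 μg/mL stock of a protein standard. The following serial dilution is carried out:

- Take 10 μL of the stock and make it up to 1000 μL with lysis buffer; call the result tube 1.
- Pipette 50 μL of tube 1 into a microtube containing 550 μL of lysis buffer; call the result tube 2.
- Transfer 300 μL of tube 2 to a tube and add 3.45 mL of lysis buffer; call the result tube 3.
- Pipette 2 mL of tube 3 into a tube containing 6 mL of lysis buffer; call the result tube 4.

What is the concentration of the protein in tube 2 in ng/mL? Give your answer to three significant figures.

0.417 ng/mL

Step 1: 10 μL brought to 1000 μL → factor 1000/10 = 100
Step 2: 50 μL + 550 μL = 600 μL total → factor 600/50 = 12
Dilution factor through tube 2 = 100 × 12 = 1200
[tube 2] = 0.500 μg/mL / 1200 = 0.0004167 μg/mL = 0.417 ng/mL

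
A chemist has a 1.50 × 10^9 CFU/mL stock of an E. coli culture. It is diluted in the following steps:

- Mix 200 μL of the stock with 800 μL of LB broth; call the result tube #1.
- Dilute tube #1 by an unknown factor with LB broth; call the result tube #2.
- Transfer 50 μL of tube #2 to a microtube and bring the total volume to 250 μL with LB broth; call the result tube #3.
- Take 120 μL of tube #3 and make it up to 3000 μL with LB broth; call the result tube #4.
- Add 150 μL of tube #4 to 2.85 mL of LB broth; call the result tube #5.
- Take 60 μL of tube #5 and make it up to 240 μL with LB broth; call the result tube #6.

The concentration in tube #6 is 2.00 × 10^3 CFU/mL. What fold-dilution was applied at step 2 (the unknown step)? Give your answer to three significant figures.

Step 1: 200 μL + 800 μL = 1000 μL total → factor 1000/200 = 5
Step 2: unknown factor x
Step 3: 50 μL brought to 250 μL → factor 250/50 = 5
Step 4: 120 μL brought to 3000 μL → factor 3000/120 = 25
Step 5: 150 μL + 2.85 mL = 3000 μL total → factor 3000/150 = 20
Step 6: 60 μL brought to 240 μL → factor 240/60 = 4
Product of known-step factors = 50000
Overall factor = 1.50 × 10^9 CFU/mL / (2.00 × 10^3 CFU/mL) = 7.5 × 10^5
x = 7.5 × 10^5 / 50000 = 15.0

15.0-fold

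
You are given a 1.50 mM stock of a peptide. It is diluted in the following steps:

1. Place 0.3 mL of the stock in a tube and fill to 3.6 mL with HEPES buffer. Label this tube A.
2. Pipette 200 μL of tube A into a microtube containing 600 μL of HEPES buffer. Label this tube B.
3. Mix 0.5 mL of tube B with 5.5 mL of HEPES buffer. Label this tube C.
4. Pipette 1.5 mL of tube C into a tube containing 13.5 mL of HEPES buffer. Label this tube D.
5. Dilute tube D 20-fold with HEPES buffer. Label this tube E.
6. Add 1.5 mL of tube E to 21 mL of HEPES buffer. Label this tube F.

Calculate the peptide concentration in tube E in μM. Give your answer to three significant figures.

0.0130 μM

Step 1: 0.3 mL brought to 3.6 mL → factor 3.6/0.3 = 12
Step 2: 200 μL + 600 μL = 800 μL total → factor 800/200 = 4
Step 3: 0.5 mL + 5.5 mL = 6 mL total → factor 6/0.5 = 12
Step 4: 1.5 mL + 13.5 mL = 15 mL total → factor 15/1.5 = 10
Step 5: 20-fold → factor 20
Dilution factor through tube E = 12 × 4 × 12 × 10 × 20 = 1.152 × 10^5
[tube E] = 1.50 mM / 1.152 × 10^5 = 1.302 × 10^-5 mM = 0.0130 μM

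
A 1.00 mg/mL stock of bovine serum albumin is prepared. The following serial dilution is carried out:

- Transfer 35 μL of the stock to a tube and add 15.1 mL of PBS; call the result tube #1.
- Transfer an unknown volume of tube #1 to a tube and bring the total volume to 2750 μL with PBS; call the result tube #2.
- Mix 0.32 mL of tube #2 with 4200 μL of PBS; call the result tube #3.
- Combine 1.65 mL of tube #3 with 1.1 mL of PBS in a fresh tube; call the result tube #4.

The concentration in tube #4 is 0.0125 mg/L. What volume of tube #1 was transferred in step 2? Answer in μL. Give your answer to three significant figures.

Step 1: 35 μL + 15.1 mL = 15135 μL total → factor 15135/35 = 432.43
Step 2: v brought to 2750 μL → factor = 2750 μL/v
Step 3: 0.32 mL + 4200 μL = 4.52 mL total → factor 4.52/0.32 = 14.125
Step 4: 1.65 mL + 1.1 mL = 2.75 mL total → factor 2.75/1.65 = 1.6667
Product of known-step factors = 10180
Overall factor = 1.00 mg/mL / (0.0125 mg/L) = 80000
Step-2 factor = 80000 / 10180 = 7.8585
v = 2750 μL / 7.8585 = 350 μL

350 μL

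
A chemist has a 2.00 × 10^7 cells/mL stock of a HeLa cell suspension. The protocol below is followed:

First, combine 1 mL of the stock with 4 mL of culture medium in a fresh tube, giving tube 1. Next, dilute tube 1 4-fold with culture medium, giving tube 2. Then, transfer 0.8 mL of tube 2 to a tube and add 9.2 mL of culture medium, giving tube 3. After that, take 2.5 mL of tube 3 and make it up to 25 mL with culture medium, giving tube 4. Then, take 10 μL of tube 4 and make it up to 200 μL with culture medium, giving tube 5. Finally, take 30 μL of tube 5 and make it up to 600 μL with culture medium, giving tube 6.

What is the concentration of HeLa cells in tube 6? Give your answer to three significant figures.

20.0 cells/mL

Step 1: 1 mL + 4 mL = 5 mL total → factor 5/1 = 5
Step 2: 4-fold → factor 4
Step 3: 0.8 mL + 9.2 mL = 10 mL total → factor 10/0.8 = 12.5
Step 4: 2.5 mL brought to 25 mL → factor 25/2.5 = 10
Step 5: 10 μL brought to 200 μL → factor 200/10 = 20
Step 6: 30 μL brought to 600 μL → factor 600/30 = 20
Overall dilution factor = 5 × 4 × 12.5 × 10 × 20 × 20 = 1 × 10^6
Final = 2.00 × 10^7 cells/mL / 1 × 10^6 = 20.0 cells/mL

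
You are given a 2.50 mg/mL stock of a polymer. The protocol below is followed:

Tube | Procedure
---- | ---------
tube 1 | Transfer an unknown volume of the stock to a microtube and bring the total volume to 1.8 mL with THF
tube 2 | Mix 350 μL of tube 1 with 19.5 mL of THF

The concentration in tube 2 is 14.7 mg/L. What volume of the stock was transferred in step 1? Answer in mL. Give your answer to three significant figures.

Step 1: v brought to 1.8 mL → factor = 1.8 mL/v
Step 2: 350 μL + 19.5 mL = 19850 μL total → factor 19850/350 = 56.714
Product of known-step factors = 56.714
Overall factor = 2.50 mg/mL / (14.7 mg/L) = 170.07
Step-1 factor = 170.07 / 56.714 = 2.9987
v = 1.8 mL / 2.9987 = 0.600 mL

0.600 mL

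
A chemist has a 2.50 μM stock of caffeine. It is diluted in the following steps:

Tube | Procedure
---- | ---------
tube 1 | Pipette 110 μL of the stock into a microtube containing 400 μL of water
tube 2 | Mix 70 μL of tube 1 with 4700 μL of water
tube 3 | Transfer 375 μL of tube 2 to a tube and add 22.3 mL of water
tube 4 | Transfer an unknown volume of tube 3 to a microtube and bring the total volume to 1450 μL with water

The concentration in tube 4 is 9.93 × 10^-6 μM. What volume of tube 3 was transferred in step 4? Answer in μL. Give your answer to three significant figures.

Step 1: 110 μL + 400 μL = 510 μL total → factor 510/110 = 4.6364
Step 2: 70 μL + 4700 μL = 4770 μL total → factor 4770/70 = 68.143
Step 3: 375 μL + 22.3 mL = 22675 μL total → factor 22675/375 = 60.467
Step 4: v brought to 1450 μL → factor = 1450 μL/v
Product of known-step factors = 19104
Overall factor = 2.50 μM / (9.93 × 10^-6 μM) = 2.5176 × 10^5
Step-4 factor = 2.5176 × 10^5 / 19104 = 13.179
v = 1450 μL / 13.179 = 110 μL

110 μL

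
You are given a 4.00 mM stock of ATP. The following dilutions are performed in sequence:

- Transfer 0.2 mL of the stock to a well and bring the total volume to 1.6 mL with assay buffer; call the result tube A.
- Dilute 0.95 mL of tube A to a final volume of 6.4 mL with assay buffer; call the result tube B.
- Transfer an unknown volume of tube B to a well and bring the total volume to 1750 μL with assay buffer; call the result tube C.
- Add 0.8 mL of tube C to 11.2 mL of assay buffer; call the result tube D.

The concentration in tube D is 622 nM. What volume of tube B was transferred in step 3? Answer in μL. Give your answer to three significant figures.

Step 1: 0.2 mL brought to 1.6 mL → factor 1.6/0.2 = 8
Step 2: 0.95 mL brought to 6.4 mL → factor 6.4/0.95 = 6.7368
Step 3: v brought to 1750 μL → factor = 1750 μL/v
Step 4: 0.8 mL + 11.2 mL = 12 mL total → factor 12/0.8 = 15
Product of known-step factors = 808.42
Overall factor = 4.00 mM / (622 nM) = 6430.9
Step-3 factor = 6430.9 / 808.42 = 7.9548
v = 1750 μL / 7.9548 = 220 μL

220 μL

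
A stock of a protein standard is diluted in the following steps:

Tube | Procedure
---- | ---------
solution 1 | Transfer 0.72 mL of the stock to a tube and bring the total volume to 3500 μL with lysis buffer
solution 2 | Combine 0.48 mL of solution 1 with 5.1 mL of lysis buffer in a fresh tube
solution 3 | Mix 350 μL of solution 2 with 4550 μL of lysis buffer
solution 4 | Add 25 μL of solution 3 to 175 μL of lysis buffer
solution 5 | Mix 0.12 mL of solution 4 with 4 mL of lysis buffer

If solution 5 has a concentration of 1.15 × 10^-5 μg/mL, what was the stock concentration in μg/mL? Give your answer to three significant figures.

2.50 μg/mL

Step 1: 0.72 mL brought to 3500 μL → factor 3.5/0.72 = 4.8611
Step 2: 0.48 mL + 5.1 mL = 5.58 mL total → factor 5.58/0.48 = 11.625
Step 3: 350 μL + 4550 μL = 4900 μL total → factor 4900/350 = 14
Step 4: 25 μL + 175 μL = 200 μL total → factor 200/25 = 8
Step 5: 0.12 mL + 4 mL = 4.12 mL total → factor 4.12/0.12 = 34.333
Overall dilution factor = 4.8611 × 11.625 × 14 × 8 × 34.333 = 2.173 × 10^5
Stock = 1.15 × 10^-5 μg/mL × 2.173 × 10^5 = 2.50 μg/mL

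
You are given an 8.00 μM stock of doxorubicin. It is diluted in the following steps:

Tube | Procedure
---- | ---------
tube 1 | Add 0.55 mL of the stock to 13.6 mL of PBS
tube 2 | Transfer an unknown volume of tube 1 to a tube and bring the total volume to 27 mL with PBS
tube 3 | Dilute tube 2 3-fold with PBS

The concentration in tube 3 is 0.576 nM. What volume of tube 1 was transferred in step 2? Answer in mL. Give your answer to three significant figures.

0.150 mL

Step 1: 0.55 mL + 13.6 mL = 14.15 mL total → factor 14.15/0.55 = 25.727
Step 2: v brought to 27 mL → factor = 27 mL/v
Step 3: 3-fold → factor 3
Product of known-step factors = 77.182
Overall factor = 8.00 μM / (0.576 nM) = 13889
Step-2 factor = 13889 / 77.182 = 179.95
v = 27 mL / 179.95 = 0.150 mL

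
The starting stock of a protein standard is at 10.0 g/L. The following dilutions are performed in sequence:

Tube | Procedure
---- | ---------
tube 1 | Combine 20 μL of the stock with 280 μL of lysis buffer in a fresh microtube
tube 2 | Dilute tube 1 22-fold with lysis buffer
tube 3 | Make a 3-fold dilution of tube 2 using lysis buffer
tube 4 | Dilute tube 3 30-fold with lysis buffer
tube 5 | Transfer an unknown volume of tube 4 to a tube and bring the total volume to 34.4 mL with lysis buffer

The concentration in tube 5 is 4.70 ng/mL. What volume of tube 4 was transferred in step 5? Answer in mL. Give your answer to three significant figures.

0.480 mL

Step 1: 20 μL + 280 μL = 300 μL total → factor 300/20 = 15
Step 2: 22-fold → factor 22
Step 3: 3-fold → factor 3
Step 4: 30-fold → factor 30
Step 5: v brought to 34.4 mL → factor = 34.4 mL/v
Product of known-step factors = 29700
Overall factor = 10.0 g/L / (4.70 ng/mL) = 2.1277 × 10^6
Step-5 factor = 2.1277 × 10^6 / 29700 = 71.638
v = 34.4 mL / 71.638 = 0.480 mL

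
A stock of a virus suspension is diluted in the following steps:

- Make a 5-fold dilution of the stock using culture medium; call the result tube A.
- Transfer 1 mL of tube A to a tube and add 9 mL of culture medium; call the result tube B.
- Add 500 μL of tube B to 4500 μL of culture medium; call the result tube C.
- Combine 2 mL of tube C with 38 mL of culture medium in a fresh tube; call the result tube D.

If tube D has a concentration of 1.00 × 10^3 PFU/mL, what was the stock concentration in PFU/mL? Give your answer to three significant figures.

Step 1: 5-fold → factor 5
Step 2: 1 mL + 9 mL = 10 mL total → factor 10/1 = 10
Step 3: 500 μL + 4500 μL = 5000 μL total → factor 5000/500 = 10
Step 4: 2 mL + 38 mL = 40 mL total → factor 40/2 = 20
Overall dilution factor = 5 × 10 × 10 × 20 = 10000
Stock = 1.00 × 10^3 PFU/mL × 10000 = 1.00 × 10^7 PFU/mL

1.00 × 10^7 PFU/mL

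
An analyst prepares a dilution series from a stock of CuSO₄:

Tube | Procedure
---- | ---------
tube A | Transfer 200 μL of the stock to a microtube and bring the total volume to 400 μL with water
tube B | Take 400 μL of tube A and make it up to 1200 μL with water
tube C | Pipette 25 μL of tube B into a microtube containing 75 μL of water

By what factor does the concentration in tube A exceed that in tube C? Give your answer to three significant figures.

Step 1: 200 μL brought to 400 μL → factor 400/200 = 2
Step 2: 400 μL brought to 1200 μL → factor 1200/400 = 3
Step 3: 25 μL + 75 μL = 100 μL total → factor 100/25 = 4
Dilution factor to tube A = 2; to tube C = 24
[tube A]/[tube C] = (factor to tube C)/(factor to tube A) = 24/2 = 12.0

12.0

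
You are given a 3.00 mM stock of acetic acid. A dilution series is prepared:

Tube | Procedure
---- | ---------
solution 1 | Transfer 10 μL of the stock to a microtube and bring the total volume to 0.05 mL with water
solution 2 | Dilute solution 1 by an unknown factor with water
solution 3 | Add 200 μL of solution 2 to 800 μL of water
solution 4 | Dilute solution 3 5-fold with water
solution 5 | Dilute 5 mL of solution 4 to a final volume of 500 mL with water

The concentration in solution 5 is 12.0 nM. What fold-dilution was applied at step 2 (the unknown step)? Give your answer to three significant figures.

20.0-fold

Step 1: 10 μL brought to 0.05 mL → factor 50/10 = 5
Step 2: unknown factor x
Step 3: 200 μL + 800 μL = 1000 μL total → factor 1000/200 = 5
Step 4: 5-fold → factor 5
Step 5: 5 mL brought to 500 mL → factor 500/5 = 100
Product of known-step factors = 12500
Overall factor = 3.00 mM / (12.0 nM) = 2.5 × 10^5
x = 2.5 × 10^5 / 12500 = 20.0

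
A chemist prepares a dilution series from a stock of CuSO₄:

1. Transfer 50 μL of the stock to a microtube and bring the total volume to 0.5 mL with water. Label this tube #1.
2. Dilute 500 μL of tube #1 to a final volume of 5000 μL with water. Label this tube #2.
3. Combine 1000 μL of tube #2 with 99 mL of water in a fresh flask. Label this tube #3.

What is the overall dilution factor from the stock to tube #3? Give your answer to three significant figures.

Step 1: 50 μL brought to 0.5 mL → factor 500/50 = 10
Step 2: 500 μL brought to 5000 μL → factor 5000/500 = 10
Step 3: 1000 μL + 99 mL = 1 × 10^5 μL total → factor 1 × 10^5/1000 = 100
Overall dilution factor = 10 × 10 × 100 = 10000

1.00 × 10^4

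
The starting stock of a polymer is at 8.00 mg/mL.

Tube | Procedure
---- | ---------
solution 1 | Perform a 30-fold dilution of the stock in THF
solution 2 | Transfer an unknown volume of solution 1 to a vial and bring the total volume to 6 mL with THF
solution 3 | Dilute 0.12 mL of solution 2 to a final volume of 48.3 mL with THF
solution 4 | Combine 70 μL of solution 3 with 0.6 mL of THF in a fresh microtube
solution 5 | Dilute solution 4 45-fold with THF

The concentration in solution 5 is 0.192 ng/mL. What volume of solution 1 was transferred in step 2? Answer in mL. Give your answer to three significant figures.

0.749 mL

Step 1: 30-fold → factor 30
Step 2: v brought to 6 mL → factor = 6 mL/v
Step 3: 0.12 mL brought to 48.3 mL → factor 48.3/0.12 = 402.5
Step 4: 70 μL + 0.6 mL = 670 μL total → factor 670/70 = 9.5714
Step 5: 45-fold → factor 45
Product of known-step factors = 5.2009 × 10^6
Overall factor = 8.00 mg/mL / (0.192 ng/mL) = 4.1667 × 10^7
Step-2 factor = 4.1667 × 10^7 / 5.2009 × 10^6 = 8.0115
v = 6 mL / 8.0115 = 0.749 mL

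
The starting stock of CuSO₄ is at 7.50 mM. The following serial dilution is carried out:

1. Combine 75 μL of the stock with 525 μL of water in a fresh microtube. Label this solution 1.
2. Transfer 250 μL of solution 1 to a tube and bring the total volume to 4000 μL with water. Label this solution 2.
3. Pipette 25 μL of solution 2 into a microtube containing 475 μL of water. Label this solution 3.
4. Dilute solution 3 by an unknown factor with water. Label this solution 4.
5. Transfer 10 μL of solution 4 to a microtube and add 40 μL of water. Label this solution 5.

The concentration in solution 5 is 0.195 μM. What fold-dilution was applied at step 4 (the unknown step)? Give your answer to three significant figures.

Step 1: 75 μL + 525 μL = 600 μL total → factor 600/75 = 8
Step 2: 250 μL brought to 4000 μL → factor 4000/250 = 16
Step 3: 25 μL + 475 μL = 500 μL total → factor 500/25 = 20
Step 4: unknown factor x
Step 5: 10 μL + 40 μL = 50 μL total → factor 50/10 = 5
Product of known-step factors = 12800
Overall factor = 7.50 mM / (0.195 μM) = 38462
x = 38462 / 12800 = 3.00

3.00-fold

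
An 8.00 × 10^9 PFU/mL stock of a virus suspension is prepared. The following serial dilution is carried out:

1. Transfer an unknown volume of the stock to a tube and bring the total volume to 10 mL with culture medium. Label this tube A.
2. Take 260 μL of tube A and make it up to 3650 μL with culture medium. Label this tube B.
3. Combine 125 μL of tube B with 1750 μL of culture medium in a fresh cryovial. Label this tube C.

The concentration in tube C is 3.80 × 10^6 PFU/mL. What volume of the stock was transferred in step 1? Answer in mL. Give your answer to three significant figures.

1.00 mL

Step 1: v brought to 10 mL → factor = 10 mL/v
Step 2: 260 μL brought to 3650 μL → factor 3650/260 = 14.038
Step 3: 125 μL + 1750 μL = 1875 μL total → factor 1875/125 = 15
Product of known-step factors = 210.58
Overall factor = 8.00 × 10^9 PFU/mL / (3.80 × 10^6 PFU/mL) = 2105.3
Step-1 factor = 2105.3 / 210.58 = 9.9976
v = 10 mL / 9.9976 = 1.00 mL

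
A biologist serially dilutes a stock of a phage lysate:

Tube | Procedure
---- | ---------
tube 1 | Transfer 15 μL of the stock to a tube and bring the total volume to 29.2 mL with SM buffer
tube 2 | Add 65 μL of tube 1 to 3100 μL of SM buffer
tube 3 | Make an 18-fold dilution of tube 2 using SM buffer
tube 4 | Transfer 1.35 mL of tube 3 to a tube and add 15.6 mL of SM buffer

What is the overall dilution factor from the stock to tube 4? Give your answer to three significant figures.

Step 1: 15 μL brought to 29.2 mL → factor 29200/15 = 1946.7
Step 2: 65 μL + 3100 μL = 3165 μL total → factor 3165/65 = 48.692
Step 3: 18-fold → factor 18
Step 4: 1.35 mL + 15.6 mL = 16.95 mL total → factor 16.95/1.35 = 12.556
Overall dilution factor = 1946.7 × 48.692 × 18 × 12.556 = 2.1422 × 10^7

2.14 × 10^7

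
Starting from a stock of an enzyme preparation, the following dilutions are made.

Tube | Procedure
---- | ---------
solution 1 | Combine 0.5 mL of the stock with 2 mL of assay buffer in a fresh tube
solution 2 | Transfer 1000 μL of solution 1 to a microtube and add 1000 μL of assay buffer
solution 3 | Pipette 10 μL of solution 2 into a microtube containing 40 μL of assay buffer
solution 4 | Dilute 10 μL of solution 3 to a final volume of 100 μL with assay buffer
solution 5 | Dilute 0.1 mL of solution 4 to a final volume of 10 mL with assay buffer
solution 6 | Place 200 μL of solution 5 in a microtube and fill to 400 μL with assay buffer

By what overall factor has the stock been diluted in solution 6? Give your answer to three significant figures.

Step 1: 0.5 mL + 2 mL = 2.5 mL total → factor 2.5/0.5 = 5
Step 2: 1000 μL + 1000 μL = 2000 μL total → factor 2000/1000 = 2
Step 3: 10 μL + 40 μL = 50 μL total → factor 50/10 = 5
Step 4: 10 μL brought to 100 μL → factor 100/10 = 10
Step 5: 0.1 mL brought to 10 mL → factor 10/0.1 = 100
Step 6: 200 μL brought to 400 μL → factor 400/200 = 2
Overall dilution factor = 5 × 2 × 5 × 10 × 100 × 2 = 1 × 10^5

1.00 × 10^5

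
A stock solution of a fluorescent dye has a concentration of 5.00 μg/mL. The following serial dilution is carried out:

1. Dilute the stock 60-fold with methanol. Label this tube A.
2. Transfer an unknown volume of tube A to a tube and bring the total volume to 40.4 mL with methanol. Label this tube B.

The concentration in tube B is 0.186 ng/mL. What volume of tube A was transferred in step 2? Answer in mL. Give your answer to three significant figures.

0.0902 mL

Step 1: 60-fold → factor 60
Step 2: v brought to 40.4 mL → factor = 40.4 mL/v
Product of known-step factors = 60
Overall factor = 5.00 μg/mL / (0.186 ng/mL) = 26882
Step-2 factor = 26882 / 60 = 448.03
v = 40.4 mL / 448.03 = 0.0902 mL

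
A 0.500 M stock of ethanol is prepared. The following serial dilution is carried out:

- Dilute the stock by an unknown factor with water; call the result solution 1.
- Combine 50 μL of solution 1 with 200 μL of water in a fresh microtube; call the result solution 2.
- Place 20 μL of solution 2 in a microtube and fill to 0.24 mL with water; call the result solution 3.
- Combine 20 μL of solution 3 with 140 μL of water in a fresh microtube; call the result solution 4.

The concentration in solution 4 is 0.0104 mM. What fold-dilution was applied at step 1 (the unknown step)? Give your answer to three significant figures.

Step 1: unknown factor x
Step 2: 50 μL + 200 μL = 250 μL total → factor 250/50 = 5
Step 3: 20 μL brought to 0.24 mL → factor 240/20 = 12
Step 4: 20 μL + 140 μL = 160 μL total → factor 160/20 = 8
Product of known-step factors = 480
Overall factor = 0.500 M / (0.0104 mM) = 48077
x = 48077 / 480 = 100

100-fold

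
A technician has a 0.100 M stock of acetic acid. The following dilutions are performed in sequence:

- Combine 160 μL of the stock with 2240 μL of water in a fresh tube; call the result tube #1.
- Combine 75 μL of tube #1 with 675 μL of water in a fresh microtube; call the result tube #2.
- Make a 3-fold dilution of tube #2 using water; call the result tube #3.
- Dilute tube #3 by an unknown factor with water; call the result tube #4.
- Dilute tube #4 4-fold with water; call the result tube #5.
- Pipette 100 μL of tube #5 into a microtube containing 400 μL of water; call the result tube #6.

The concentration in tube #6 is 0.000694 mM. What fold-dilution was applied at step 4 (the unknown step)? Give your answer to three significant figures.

Step 1: 160 μL + 2240 μL = 2400 μL total → factor 2400/160 = 15
Step 2: 75 μL + 675 μL = 750 μL total → factor 750/75 = 10
Step 3: 3-fold → factor 3
Step 4: unknown factor x
Step 5: 4-fold → factor 4
Step 6: 100 μL + 400 μL = 500 μL total → factor 500/100 = 5
Product of known-step factors = 9000
Overall factor = 0.100 M / (0.000694 mM) = 1.4409 × 10^5
x = 1.4409 × 10^5 / 9000 = 16.0

16.0-fold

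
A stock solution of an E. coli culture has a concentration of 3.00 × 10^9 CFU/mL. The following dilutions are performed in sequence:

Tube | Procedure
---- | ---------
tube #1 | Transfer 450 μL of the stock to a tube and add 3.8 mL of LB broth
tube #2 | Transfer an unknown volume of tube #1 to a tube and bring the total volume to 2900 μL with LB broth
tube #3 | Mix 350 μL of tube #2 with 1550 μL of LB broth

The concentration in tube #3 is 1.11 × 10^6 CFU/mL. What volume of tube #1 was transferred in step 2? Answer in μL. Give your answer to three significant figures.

Step 1: 450 μL + 3.8 mL = 4250 μL total → factor 4250/450 = 9.4444
Step 2: v brought to 2900 μL → factor = 2900 μL/v
Step 3: 350 μL + 1550 μL = 1900 μL total → factor 1900/350 = 5.4286
Product of known-step factors = 51.27
Overall factor = 3.00 × 10^9 CFU/mL / (1.11 × 10^6 CFU/mL) = 2702.7
Step-2 factor = 2702.7 / 51.27 = 52.715
v = 2900 μL / 52.715 = 55.0 μL

55.0 μL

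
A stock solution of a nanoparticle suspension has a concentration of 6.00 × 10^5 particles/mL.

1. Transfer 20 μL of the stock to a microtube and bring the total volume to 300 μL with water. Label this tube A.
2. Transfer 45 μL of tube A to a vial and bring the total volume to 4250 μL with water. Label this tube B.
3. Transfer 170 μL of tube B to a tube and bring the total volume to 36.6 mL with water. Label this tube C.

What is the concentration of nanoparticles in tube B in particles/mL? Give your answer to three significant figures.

424 particles/mL

Step 1: 20 μL brought to 300 μL → factor 300/20 = 15
Step 2: 45 μL brought to 4250 μL → factor 4250/45 = 94.444
Dilution factor through tube B = 15 × 94.444 = 1416.7
[tube B] = 6.00 × 10^5 particles/mL / 1416.7 = 424 particles/mL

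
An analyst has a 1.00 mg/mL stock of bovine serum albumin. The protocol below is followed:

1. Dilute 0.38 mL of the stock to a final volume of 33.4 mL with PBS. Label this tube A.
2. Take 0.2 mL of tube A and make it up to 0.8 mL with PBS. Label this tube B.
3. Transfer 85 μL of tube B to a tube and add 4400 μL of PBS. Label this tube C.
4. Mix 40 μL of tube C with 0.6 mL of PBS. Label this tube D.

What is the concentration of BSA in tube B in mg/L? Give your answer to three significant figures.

Step 1: 0.38 mL brought to 33.4 mL → factor 33.4/0.38 = 87.895
Step 2: 0.2 mL brought to 0.8 mL → factor 0.8/0.2 = 4
Dilution factor through tube B = 87.895 × 4 = 351.58
[tube B] = 1.00 mg/mL / 351.58 = 0.002844 mg/mL = 2.84 mg/L

2.84 mg/L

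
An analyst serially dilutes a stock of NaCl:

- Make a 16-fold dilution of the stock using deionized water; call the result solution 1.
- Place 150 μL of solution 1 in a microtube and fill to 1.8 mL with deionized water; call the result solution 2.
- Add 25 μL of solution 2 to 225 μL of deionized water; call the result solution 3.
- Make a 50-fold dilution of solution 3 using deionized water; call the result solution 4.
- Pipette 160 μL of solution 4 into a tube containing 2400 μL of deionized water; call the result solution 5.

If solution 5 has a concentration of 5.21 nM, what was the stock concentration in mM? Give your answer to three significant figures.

Step 1: 16-fold → factor 16
Step 2: 150 μL brought to 1.8 mL → factor 1800/150 = 12
Step 3: 25 μL + 225 μL = 250 μL total → factor 250/25 = 10
Step 4: 50-fold → factor 50
Step 5: 160 μL + 2400 μL = 2560 μL total → factor 2560/160 = 16
Overall dilution factor = 16 × 12 × 10 × 50 × 16 = 1.536 × 10^6
Stock = 5.21 nM × 1.536 × 10^6 = 8.003 × 10^6 nM = 8.00 mM

8.00 mM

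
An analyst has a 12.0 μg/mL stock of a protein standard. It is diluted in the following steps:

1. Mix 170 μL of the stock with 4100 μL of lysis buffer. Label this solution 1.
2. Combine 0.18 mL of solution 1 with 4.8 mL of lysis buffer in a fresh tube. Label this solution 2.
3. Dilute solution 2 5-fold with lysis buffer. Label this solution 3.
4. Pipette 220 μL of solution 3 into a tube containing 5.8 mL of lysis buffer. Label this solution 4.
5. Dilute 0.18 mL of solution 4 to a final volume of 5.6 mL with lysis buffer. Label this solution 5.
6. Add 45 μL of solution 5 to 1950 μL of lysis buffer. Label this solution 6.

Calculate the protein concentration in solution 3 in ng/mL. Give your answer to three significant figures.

3.45 ng/mL

Step 1: 170 μL + 4100 μL = 4270 μL total → factor 4270/170 = 25.118
Step 2: 0.18 mL + 4.8 mL = 4.98 mL total → factor 4.98/0.18 = 27.667
Step 3: 5-fold → factor 5
Dilution factor through solution 3 = 25.118 × 27.667 × 5 = 3474.6
[solution 3] = 12.0 μg/mL / 3474.6 = 0.003454 μg/mL = 3.45 ng/mL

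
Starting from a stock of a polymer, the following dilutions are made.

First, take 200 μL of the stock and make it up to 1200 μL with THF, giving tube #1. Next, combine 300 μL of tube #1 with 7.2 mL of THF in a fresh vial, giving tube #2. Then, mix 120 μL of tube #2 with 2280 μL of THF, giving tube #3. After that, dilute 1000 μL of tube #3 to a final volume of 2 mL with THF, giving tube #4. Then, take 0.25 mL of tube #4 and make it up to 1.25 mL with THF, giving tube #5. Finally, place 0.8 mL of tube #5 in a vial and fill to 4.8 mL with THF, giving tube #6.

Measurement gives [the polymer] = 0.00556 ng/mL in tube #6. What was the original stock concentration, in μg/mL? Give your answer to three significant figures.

Step 1: 200 μL brought to 1200 μL → factor 1200/200 = 6
Step 2: 300 μL + 7.2 mL = 7500 μL total → factor 7500/300 = 25
Step 3: 120 μL + 2280 μL = 2400 μL total → factor 2400/120 = 20
Step 4: 1000 μL brought to 2 mL → factor 2000/1000 = 2
Step 5: 0.25 mL brought to 1.25 mL → factor 1.25/0.25 = 5
Step 6: 0.8 mL brought to 4.8 mL → factor 4.8/0.8 = 6
Overall dilution factor = 6 × 25 × 20 × 2 × 5 × 6 = 1.8 × 10^5
Stock = 0.00556 ng/mL × 1.8 × 10^5 = 1001 ng/mL = 1.00 μg/mL

1.00 μg/mL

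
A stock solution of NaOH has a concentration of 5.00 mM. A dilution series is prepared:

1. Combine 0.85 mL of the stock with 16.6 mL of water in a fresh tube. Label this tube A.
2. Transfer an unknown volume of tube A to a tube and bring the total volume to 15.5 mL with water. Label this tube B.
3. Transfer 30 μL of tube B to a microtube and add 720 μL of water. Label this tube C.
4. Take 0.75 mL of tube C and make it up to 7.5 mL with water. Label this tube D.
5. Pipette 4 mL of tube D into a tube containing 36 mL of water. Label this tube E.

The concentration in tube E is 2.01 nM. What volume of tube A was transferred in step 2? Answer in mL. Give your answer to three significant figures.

Step 1: 0.85 mL + 16.6 mL = 17.45 mL total → factor 17.45/0.85 = 20.529
Step 2: v brought to 15.5 mL → factor = 15.5 mL/v
Step 3: 30 μL + 720 μL = 750 μL total → factor 750/30 = 25
Step 4: 0.75 mL brought to 7.5 mL → factor 7.5/0.75 = 10
Step 5: 4 mL + 36 mL = 40 mL total → factor 40/4 = 10
Product of known-step factors = 51324
Overall factor = 5.00 mM / (2.01 nM) = 2.4876 × 10^6
Step-2 factor = 2.4876 × 10^6 / 51324 = 48.468
v = 15.5 mL / 48.468 = 0.320 mL

0.320 mL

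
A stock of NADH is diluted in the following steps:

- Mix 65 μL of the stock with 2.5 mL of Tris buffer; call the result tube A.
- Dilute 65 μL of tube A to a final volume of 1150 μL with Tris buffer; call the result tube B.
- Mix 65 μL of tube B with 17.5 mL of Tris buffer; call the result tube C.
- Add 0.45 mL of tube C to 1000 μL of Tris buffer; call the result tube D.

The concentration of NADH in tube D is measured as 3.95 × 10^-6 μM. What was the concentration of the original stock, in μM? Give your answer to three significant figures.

Step 1: 65 μL + 2.5 mL = 2565 μL total → factor 2565/65 = 39.462
Step 2: 65 μL brought to 1150 μL → factor 1150/65 = 17.692
Step 3: 65 μL + 17.5 mL = 17565 μL total → factor 17565/65 = 270.23
Step 4: 0.45 mL + 1000 μL = 1.45 mL total → factor 1.45/0.45 = 3.2222
Overall dilution factor = 39.462 × 17.692 × 270.23 × 3.2222 = 6.0792 × 10^5
Stock = 3.95 × 10^-6 μM × 6.0792 × 10^5 = 2.40 μM

2.40 μM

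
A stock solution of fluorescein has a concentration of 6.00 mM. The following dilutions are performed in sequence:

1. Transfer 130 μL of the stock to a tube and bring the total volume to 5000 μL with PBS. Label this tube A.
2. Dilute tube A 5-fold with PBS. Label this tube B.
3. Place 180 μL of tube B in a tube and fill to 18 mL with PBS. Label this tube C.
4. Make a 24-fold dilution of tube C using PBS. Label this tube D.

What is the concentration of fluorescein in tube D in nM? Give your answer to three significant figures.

Step 1: 130 μL brought to 5000 μL → factor 5000/130 = 38.462
Step 2: 5-fold → factor 5
Step 3: 180 μL brought to 18 mL → factor 18000/180 = 100
Step 4: 24-fold → factor 24
Overall dilution factor = 38.462 × 5 × 100 × 24 = 4.6154 × 10^5
Final = 6.00 mM / 4.6154 × 10^5 = 1.300 × 10^-5 mM = 13.0 nM

13.0 nM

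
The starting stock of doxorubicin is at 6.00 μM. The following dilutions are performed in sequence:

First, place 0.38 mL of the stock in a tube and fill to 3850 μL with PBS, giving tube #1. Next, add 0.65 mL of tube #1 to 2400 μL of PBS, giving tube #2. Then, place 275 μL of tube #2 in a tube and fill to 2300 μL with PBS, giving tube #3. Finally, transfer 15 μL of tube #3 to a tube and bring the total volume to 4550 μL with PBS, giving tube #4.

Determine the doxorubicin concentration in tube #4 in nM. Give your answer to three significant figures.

0.0497 nM

Step 1: 0.38 mL brought to 3850 μL → factor 3.85/0.38 = 10.132
Step 2: 0.65 mL + 2400 μL = 3.05 mL total → factor 3.05/0.65 = 4.6923
Step 3: 275 μL brought to 2300 μL → factor 2300/275 = 8.3636
Step 4: 15 μL brought to 4550 μL → factor 4550/15 = 303.33
Overall dilution factor = 10.132 × 4.6923 × 8.3636 × 303.33 = 1.2061 × 10^5
Final = 6.00 μM / 1.2061 × 10^5 = 4.975 × 10^-5 μM = 0.0497 nM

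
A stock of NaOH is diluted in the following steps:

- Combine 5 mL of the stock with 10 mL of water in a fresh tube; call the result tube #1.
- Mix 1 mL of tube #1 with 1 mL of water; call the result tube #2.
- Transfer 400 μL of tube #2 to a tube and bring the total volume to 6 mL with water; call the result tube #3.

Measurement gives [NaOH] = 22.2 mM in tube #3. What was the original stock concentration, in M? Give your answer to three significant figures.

2.00 M

Step 1: 5 mL + 10 mL = 15 mL total → factor 15/5 = 3
Step 2: 1 mL + 1 mL = 2 mL total → factor 2/1 = 2
Step 3: 400 μL brought to 6 mL → factor 6000/400 = 15
Overall dilution factor = 3 × 2 × 15 = 90
Stock = 22.2 mM × 90 = 1998 mM = 2.00 M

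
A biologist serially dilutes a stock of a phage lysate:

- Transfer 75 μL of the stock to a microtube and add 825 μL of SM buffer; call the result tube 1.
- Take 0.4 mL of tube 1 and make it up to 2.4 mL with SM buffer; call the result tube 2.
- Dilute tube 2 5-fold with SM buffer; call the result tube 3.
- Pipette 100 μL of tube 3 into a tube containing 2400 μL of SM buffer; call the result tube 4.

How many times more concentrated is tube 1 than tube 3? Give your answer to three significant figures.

30.0

Step 1: 75 μL + 825 μL = 900 μL total → factor 900/75 = 12
Step 2: 0.4 mL brought to 2.4 mL → factor 2.4/0.4 = 6
Step 3: 5-fold → factor 5
Dilution factor to tube 1 = 12; to tube 3 = 360
[tube 1]/[tube 3] = (factor to tube 3)/(factor to tube 1) = 360/12 = 30.0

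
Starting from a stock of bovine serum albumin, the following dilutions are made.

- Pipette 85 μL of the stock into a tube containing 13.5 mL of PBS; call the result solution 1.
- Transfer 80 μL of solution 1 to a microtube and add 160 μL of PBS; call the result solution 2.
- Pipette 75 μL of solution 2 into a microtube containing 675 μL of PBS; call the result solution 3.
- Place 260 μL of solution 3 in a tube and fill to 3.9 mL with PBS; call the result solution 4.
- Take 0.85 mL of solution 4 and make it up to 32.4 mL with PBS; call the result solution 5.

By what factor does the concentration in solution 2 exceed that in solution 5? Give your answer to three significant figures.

Step 1: 85 μL + 13.5 mL = 13585 μL total → factor 13585/85 = 159.82
Step 2: 80 μL + 160 μL = 240 μL total → factor 240/80 = 3
Step 3: 75 μL + 675 μL = 750 μL total → factor 750/75 = 10
Step 4: 260 μL brought to 3.9 mL → factor 3900/260 = 15
Step 5: 0.85 mL brought to 32.4 mL → factor 32.4/0.85 = 38.118
Dilution factor to solution 2 = 479.47; to solution 5 = 2.7414 × 10^6
[solution 2]/[solution 5] = (factor to solution 5)/(factor to solution 2) = 2.7414 × 10^6/479.47 = 5.72 × 10^3

5.72 × 10^3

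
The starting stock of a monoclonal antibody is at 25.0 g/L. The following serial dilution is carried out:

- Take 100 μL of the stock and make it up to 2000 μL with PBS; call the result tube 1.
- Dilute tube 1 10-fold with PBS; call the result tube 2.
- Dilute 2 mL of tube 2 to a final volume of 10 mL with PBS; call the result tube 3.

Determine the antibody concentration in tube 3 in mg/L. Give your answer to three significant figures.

25.0 mg/L

Step 1: 100 μL brought to 2000 μL → factor 2000/100 = 20
Step 2: 10-fold → factor 10
Step 3: 2 mL brought to 10 mL → factor 10/2 = 5
Overall dilution factor = 20 × 10 × 5 = 1000
Final = 25.0 g/L / 1000 = 0.02500 g/L = 25.0 mg/L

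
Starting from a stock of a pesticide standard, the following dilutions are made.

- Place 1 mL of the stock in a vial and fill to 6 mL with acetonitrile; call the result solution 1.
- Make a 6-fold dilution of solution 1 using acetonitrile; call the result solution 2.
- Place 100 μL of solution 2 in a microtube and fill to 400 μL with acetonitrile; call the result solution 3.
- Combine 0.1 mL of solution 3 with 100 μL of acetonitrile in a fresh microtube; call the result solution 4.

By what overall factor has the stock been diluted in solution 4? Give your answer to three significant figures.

288

Step 1: 1 mL brought to 6 mL → factor 6/1 = 6
Step 2: 6-fold → factor 6
Step 3: 100 μL brought to 400 μL → factor 400/100 = 4
Step 4: 0.1 mL + 100 μL = 0.2 mL total → factor 0.2/0.1 = 2
Overall dilution factor = 6 × 6 × 4 × 2 = 288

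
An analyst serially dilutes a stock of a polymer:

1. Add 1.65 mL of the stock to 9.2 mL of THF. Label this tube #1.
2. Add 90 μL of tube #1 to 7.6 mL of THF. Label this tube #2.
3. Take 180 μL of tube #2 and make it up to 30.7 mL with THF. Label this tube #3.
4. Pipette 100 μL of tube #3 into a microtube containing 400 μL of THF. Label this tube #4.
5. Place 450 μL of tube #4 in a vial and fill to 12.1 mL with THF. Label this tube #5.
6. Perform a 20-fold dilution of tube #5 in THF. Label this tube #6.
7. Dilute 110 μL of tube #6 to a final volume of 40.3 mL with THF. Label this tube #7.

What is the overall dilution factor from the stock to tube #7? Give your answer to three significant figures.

Step 1: 1.65 mL + 9.2 mL = 10.85 mL total → factor 10.85/1.65 = 6.5758
Step 2: 90 μL + 7.6 mL = 7690 μL total → factor 7690/90 = 85.444
Step 3: 180 μL brought to 30.7 mL → factor 30700/180 = 170.56
Step 4: 100 μL + 400 μL = 500 μL total → factor 500/100 = 5
Step 5: 450 μL brought to 12.1 mL → factor 12100/450 = 26.889
Step 6: 20-fold → factor 20
Step 7: 110 μL brought to 40.3 mL → factor 40300/110 = 366.36
Overall dilution factor = 6.5758 × 85.444 × 170.56 × 5 × 26.889 × 20 × 366.36 = 9.4402 × 10^10

9.44 × 10^10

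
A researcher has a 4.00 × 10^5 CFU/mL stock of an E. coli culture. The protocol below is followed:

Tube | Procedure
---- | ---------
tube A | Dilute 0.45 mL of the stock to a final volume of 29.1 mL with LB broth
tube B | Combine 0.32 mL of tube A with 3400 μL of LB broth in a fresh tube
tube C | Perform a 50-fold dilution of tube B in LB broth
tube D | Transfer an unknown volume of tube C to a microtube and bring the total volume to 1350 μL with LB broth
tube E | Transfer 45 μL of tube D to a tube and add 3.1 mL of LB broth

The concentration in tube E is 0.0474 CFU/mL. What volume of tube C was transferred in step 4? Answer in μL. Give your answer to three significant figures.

Step 1: 0.45 mL brought to 29.1 mL → factor 29.1/0.45 = 64.667
Step 2: 0.32 mL + 3400 μL = 3.72 mL total → factor 3.72/0.32 = 11.625
Step 3: 50-fold → factor 50
Step 4: v brought to 1350 μL → factor = 1350 μL/v
Step 5: 45 μL + 3.1 mL = 3145 μL total → factor 3145/45 = 69.889
Product of known-step factors = 2.6269 × 10^6
Overall factor = 4.00 × 10^5 CFU/mL / (0.0474 CFU/mL) = 8.4388 × 10^6
Step-4 factor = 8.4388 × 10^6 / 2.6269 × 10^6 = 3.2124
v = 1350 μL / 3.2124 = 420 μL

420 μL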